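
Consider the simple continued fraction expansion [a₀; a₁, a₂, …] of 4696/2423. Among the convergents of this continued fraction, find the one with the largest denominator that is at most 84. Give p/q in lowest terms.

a_0 = 1: 1/1  (≤ bound)
a_1 = 1: 2/1  (≤ bound)
a_2 = 15: 31/16  (≤ bound)
a_3 = 6: 188/97  (> 84, stop)

31/16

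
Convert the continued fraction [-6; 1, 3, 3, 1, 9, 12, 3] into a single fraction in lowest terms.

Use the convergent recurrence hₖ = aₖ·hₖ₋₁ + hₖ₋₂ (and likewise for the denominators kₖ):
a_0 = -6: -6/1
a_1 = 1: -5/1
a_2 = 3: -21/4
a_3 = 3: -68/13
a_4 = 1: -89/17
a_5 = 9: -869/166
a_6 = 12: -10517/2009
a_7 = 3: -32420/6193

-32420/6193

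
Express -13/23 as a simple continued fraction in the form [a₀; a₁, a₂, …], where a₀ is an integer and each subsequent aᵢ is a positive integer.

[-1; 2, 3, 3]

Run the Euclidean algorithm, recording each quotient:
-13 ÷ 23 → quotient -1, remainder 10
23 ÷ 10 → quotient 2, remainder 3
10 ÷ 3 → quotient 3, remainder 1
3 ÷ 1 → quotient 3, remainder 0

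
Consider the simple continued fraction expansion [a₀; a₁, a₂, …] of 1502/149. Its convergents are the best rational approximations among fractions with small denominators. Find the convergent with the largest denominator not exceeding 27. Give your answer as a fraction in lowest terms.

a_0 = 10: 10/1  (≤ bound)
a_1 = 12: 121/12  (≤ bound)
a_2 = 2: 252/25  (≤ bound)
a_3 = 2: 625/62  (> 27, stop)

252/25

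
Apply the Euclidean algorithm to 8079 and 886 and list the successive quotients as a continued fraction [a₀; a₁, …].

8079 ÷ 886 → quotient 9, remainder 105
886 ÷ 105 → quotient 8, remainder 46
105 ÷ 46 → quotient 2, remainder 13
46 ÷ 13 → quotient 3, remainder 7
13 ÷ 7 → quotient 1, remainder 6
7 ÷ 6 → quotient 1, remainder 1
6 ÷ 1 → quotient 6, remainder 0

[9; 8, 2, 3, 1, 1, 6]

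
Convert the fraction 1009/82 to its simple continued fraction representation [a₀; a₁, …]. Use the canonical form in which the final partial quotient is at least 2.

[12; 3, 3, 1, 1, 3]

Repeatedly divide and take the remainder:
1009 ÷ 82 → quotient 12, remainder 25
82 ÷ 25 → quotient 3, remainder 7
25 ÷ 7 → quotient 3, remainder 4
7 ÷ 4 → quotient 1, remainder 3
4 ÷ 3 → quotient 1, remainder 1
3 ÷ 1 → quotient 3, remainder 0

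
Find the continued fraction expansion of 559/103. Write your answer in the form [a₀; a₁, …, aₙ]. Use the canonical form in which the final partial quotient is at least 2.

[5; 2, 2, 1, 14]

⌊559/103⌋ = 5, remainder 44
⌊103/44⌋ = 2, remainder 15
⌊44/15⌋ = 2, remainder 14
⌊15/14⌋ = 1, remainder 1
⌊14/1⌋ = 14, remainder 0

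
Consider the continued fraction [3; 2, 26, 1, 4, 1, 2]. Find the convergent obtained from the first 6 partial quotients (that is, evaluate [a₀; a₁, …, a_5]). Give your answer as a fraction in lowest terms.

1145/328

Start with 1.
4 + 1/(1/1) = 4 + 1/1 = 5/1
1 + 1/(5/1) = 1 + 1/5 = 6/5
26 + 1/(6/5) = 26 + 5/6 = 161/6
2 + 1/(161/6) = 2 + 6/161 = 328/161
3 + 1/(328/161) = 3 + 161/328 = 1145/328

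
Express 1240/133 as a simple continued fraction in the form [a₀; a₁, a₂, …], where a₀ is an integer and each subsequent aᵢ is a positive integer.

[9; 3, 10, 1, 3]

1240 ÷ 133 → quotient 9, remainder 43
133 ÷ 43 → quotient 3, remainder 4
43 ÷ 4 → quotient 10, remainder 3
4 ÷ 3 → quotient 1, remainder 1
3 ÷ 1 → quotient 3, remainder 0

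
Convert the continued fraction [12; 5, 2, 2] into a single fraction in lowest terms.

Work from the innermost term outward:
Start with 2.
2 + 1/(2/1) = 2 + 1/2 = 5/2
5 + 1/(5/2) = 5 + 2/5 = 27/5
12 + 1/(27/5) = 12 + 5/27 = 329/27

329/27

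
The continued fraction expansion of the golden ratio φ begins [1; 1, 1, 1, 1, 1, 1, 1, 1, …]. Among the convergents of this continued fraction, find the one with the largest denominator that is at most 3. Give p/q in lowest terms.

List convergents until the denominator exceeds the bound:
a_0 = 1: 1/1  (≤ bound)
a_1 = 1: 2/1  (≤ bound)
a_2 = 1: 3/2  (≤ bound)
a_3 = 1: 5/3  (≤ bound)
a_4 = 1: 8/5  (> 3, stop)

5/3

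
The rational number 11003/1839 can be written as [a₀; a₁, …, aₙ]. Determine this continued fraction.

Apply division with remainder until the remainder is 0:
⌊11003/1839⌋ = 5, remainder 1808
⌊1839/1808⌋ = 1, remainder 31
⌊1808/31⌋ = 58, remainder 10
⌊31/10⌋ = 3, remainder 1
⌊10/1⌋ = 10, remainder 0

[5; 1, 58, 3, 10]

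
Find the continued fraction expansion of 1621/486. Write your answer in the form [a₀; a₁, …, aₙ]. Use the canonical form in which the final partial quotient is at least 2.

[3; 2, 1, 53, 3]

1621 = 3·486 + 163, so a_0 = 3
486 = 2·163 + 160, so a_1 = 2
163 = 1·160 + 3, so a_2 = 1
160 = 53·3 + 1, so a_3 = 53
3 = 3·1 + 0, so a_4 = 3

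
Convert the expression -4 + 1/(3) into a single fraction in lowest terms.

Start with 3.
-4 + 1/(3/1) = -4 + 1/3 = -11/3

-11/3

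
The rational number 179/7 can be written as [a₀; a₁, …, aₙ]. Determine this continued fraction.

[25; 1, 1, 3]

⌊179/7⌋ = 25, remainder 4
⌊7/4⌋ = 1, remainder 3
⌊4/3⌋ = 1, remainder 1
⌊3/1⌋ = 3, remainder 0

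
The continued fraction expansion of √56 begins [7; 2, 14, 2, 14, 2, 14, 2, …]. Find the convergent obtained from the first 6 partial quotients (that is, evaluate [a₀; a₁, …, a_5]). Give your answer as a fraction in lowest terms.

a_0 = 7: 7/1
a_1 = 2: 15/2
a_2 = 14: 217/29
a_3 = 2: 449/60
a_4 = 14: 6503/869
a_5 = 2: 13455/1798

13455/1798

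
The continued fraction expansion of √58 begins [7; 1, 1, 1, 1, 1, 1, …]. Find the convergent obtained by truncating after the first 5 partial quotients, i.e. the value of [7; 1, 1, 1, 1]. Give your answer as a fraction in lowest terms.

38/5

Compute successive convergents:
a_0 = 7: 7/1
a_1 = 1: 8/1
a_2 = 1: 15/2
a_3 = 1: 23/3
a_4 = 1: 38/5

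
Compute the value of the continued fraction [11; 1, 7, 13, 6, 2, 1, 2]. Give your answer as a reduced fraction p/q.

64357/5419

Starting at the tail and folding back:
Start with 2.
1 + 1/(2/1) = 1 + 1/2 = 3/2
2 + 1/(3/2) = 2 + 2/3 = 8/3
6 + 1/(8/3) = 6 + 3/8 = 51/8
13 + 1/(51/8) = 13 + 8/51 = 671/51
7 + 1/(671/51) = 7 + 51/671 = 4748/671
1 + 1/(4748/671) = 1 + 671/4748 = 5419/4748
11 + 1/(5419/4748) = 11 + 4748/5419 = 64357/5419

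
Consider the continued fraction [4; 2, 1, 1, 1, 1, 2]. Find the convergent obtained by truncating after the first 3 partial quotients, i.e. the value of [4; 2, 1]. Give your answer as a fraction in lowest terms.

13/3

Start with 1.
2 + 1/(1/1) = 2 + 1/1 = 3/1
4 + 1/(3/1) = 4 + 1/3 = 13/3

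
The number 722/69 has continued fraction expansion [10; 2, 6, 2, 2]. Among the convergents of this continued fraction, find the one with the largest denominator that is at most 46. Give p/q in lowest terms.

a_0 = 10: 10/1  (≤ bound)
a_1 = 2: 21/2  (≤ bound)
a_2 = 6: 136/13  (≤ bound)
a_3 = 2: 293/28  (≤ bound)
a_4 = 2: 722/69  (> 46, stop)

293/28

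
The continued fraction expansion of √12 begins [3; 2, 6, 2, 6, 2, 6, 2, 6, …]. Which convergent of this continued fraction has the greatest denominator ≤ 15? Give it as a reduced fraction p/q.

45/13

List convergents until the denominator exceeds the bound:
a_0 = 3: 3/1  (≤ bound)
a_1 = 2: 7/2  (≤ bound)
a_2 = 6: 45/13  (≤ bound)
a_3 = 2: 97/28  (> 15, stop)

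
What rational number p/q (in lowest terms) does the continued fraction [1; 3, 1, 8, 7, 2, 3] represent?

Start with 3.
2 + 1/(3/1) = 2 + 1/3 = 7/3
7 + 1/(7/3) = 7 + 3/7 = 52/7
8 + 1/(52/7) = 8 + 7/52 = 423/52
1 + 1/(423/52) = 1 + 52/423 = 475/423
3 + 1/(475/423) = 3 + 423/475 = 1848/475
1 + 1/(1848/475) = 1 + 475/1848 = 2323/1848

2323/1848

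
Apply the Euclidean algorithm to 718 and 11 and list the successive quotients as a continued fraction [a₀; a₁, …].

⌊718/11⌋ = 65, remainder 3
⌊11/3⌋ = 3, remainder 2
⌊3/2⌋ = 1, remainder 1
⌊2/1⌋ = 2, remainder 0

[65; 3, 1, 2]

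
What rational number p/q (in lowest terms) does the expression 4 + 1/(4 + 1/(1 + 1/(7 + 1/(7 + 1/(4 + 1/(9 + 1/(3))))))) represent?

139027/33062

Start with 3.
9 + 1/(3/1) = 9 + 1/3 = 28/3
4 + 1/(28/3) = 4 + 3/28 = 115/28
7 + 1/(115/28) = 7 + 28/115 = 833/115
7 + 1/(833/115) = 7 + 115/833 = 5946/833
1 + 1/(5946/833) = 1 + 833/5946 = 6779/5946
4 + 1/(6779/5946) = 4 + 5946/6779 = 33062/6779
4 + 1/(33062/6779) = 4 + 6779/33062 = 139027/33062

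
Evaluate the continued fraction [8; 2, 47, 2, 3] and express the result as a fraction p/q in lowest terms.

5700/671

Start with 3.
2 + 1/(3/1) = 2 + 1/3 = 7/3
47 + 1/(7/3) = 47 + 3/7 = 332/7
2 + 1/(332/7) = 2 + 7/332 = 671/332
8 + 1/(671/332) = 8 + 332/671 = 5700/671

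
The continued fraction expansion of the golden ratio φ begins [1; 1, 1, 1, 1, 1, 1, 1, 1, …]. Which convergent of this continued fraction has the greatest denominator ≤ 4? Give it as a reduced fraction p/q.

5/3

a_0 = 1: 1/1  (≤ bound)
a_1 = 1: 2/1  (≤ bound)
a_2 = 1: 3/2  (≤ bound)
a_3 = 1: 5/3  (≤ bound)
a_4 = 1: 8/5  (> 4, stop)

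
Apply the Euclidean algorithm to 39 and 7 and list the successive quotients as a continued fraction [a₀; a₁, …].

[5; 1, 1, 3]

Run the Euclidean algorithm, recording each quotient:
39 ÷ 7 → quotient 5, remainder 4
7 ÷ 4 → quotient 1, remainder 3
4 ÷ 3 → quotient 1, remainder 1
3 ÷ 1 → quotient 3, remainder 0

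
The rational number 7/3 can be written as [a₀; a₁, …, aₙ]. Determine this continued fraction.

[2; 3]

7 = 2·3 + 1, so a_0 = 2
3 = 3·1 + 0, so a_1 = 3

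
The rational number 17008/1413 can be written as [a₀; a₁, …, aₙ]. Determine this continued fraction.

[12; 27, 5, 1, 3, 2]

Run the Euclidean algorithm, recording each quotient:
17008 ÷ 1413 → quotient 12, remainder 52
1413 ÷ 52 → quotient 27, remainder 9
52 ÷ 9 → quotient 5, remainder 7
9 ÷ 7 → quotient 1, remainder 2
7 ÷ 2 → quotient 3, remainder 1
2 ÷ 1 → quotient 2, remainder 0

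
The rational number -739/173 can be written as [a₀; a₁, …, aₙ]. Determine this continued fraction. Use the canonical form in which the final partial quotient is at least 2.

[-5; 1, 2, 1, 2, 7, 2]

-739 ÷ 173 → quotient -5, remainder 126
173 ÷ 126 → quotient 1, remainder 47
126 ÷ 47 → quotient 2, remainder 32
47 ÷ 32 → quotient 1, remainder 15
32 ÷ 15 → quotient 2, remainder 2
15 ÷ 2 → quotient 7, remainder 1
2 ÷ 1 → quotient 2, remainder 0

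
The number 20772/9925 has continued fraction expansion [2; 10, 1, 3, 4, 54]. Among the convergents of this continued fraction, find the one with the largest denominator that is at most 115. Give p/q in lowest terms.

90/43

a_0 = 2: 2/1  (≤ bound)
a_1 = 10: 21/10  (≤ bound)
a_2 = 1: 23/11  (≤ bound)
a_3 = 3: 90/43  (≤ bound)
a_4 = 4: 383/183  (> 115, stop)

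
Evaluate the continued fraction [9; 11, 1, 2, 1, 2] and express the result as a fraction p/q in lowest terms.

Compute successive convergents:
a_0 = 9: 9/1
a_1 = 11: 100/11
a_2 = 1: 109/12
a_3 = 2: 318/35
a_4 = 1: 427/47
a_5 = 2: 1172/129

1172/129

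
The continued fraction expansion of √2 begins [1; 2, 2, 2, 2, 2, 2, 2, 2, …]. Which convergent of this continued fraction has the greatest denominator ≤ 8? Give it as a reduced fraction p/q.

List convergents until the denominator exceeds the bound:
a_0 = 1: 1/1  (≤ bound)
a_1 = 2: 3/2  (≤ bound)
a_2 = 2: 7/5  (≤ bound)
a_3 = 2: 17/12  (> 8, stop)

7/5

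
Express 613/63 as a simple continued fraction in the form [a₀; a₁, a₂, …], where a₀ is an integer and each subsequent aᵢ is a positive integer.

[9; 1, 2, 1, 2, 2, 2]

613 ÷ 63 → quotient 9, remainder 46
63 ÷ 46 → quotient 1, remainder 17
46 ÷ 17 → quotient 2, remainder 12
17 ÷ 12 → quotient 1, remainder 5
12 ÷ 5 → quotient 2, remainder 2
5 ÷ 2 → quotient 2, remainder 1
2 ÷ 1 → quotient 2, remainder 0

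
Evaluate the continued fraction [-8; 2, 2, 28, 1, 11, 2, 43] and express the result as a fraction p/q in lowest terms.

-1210873/159354

Start with 43.
2 + 1/(43/1) = 2 + 1/43 = 87/43
11 + 1/(87/43) = 11 + 43/87 = 1000/87
1 + 1/(1000/87) = 1 + 87/1000 = 1087/1000
28 + 1/(1087/1000) = 28 + 1000/1087 = 31436/1087
2 + 1/(31436/1087) = 2 + 1087/31436 = 63959/31436
2 + 1/(63959/31436) = 2 + 31436/63959 = 159354/63959
-8 + 1/(159354/63959) = -8 + 63959/159354 = -1210873/159354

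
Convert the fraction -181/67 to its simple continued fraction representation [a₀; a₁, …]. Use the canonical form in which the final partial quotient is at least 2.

[-3; 3, 2, 1, 6]

-181 = -3·67 + 20, so a_0 = -3
67 = 3·20 + 7, so a_1 = 3
20 = 2·7 + 6, so a_2 = 2
7 = 1·6 + 1, so a_3 = 1
6 = 6·1 + 0, so a_4 = 6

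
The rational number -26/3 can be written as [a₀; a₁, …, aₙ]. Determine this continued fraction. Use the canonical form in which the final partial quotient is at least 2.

[-9; 3]

⌊-26/3⌋ = -9, remainder 1
⌊3/1⌋ = 3, remainder 0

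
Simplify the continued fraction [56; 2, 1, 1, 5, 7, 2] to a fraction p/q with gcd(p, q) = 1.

24249/430

Collapse the nested fraction from the inside out:
Start with 2.
7 + 1/(2/1) = 7 + 1/2 = 15/2
5 + 1/(15/2) = 5 + 2/15 = 77/15
1 + 1/(77/15) = 1 + 15/77 = 92/77
1 + 1/(92/77) = 1 + 77/92 = 169/92
2 + 1/(169/92) = 2 + 92/169 = 430/169
56 + 1/(430/169) = 56 + 169/430 = 24249/430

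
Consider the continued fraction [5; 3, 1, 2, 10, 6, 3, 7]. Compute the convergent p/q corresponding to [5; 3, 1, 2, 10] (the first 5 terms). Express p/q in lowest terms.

a_0 = 5: 5/1
a_1 = 3: 16/3
a_2 = 1: 21/4
a_3 = 2: 58/11
a_4 = 10: 601/114

601/114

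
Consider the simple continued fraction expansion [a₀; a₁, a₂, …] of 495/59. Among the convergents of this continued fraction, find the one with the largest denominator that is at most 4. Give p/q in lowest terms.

25/3

a_0 = 8: 8/1  (≤ bound)
a_1 = 2: 17/2  (≤ bound)
a_2 = 1: 25/3  (≤ bound)
a_3 = 1: 42/5  (> 4, stop)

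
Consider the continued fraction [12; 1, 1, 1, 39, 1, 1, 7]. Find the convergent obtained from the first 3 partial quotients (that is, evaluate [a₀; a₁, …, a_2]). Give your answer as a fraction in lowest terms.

25/2

Start with 1.
1 + 1/(1/1) = 1 + 1/1 = 2/1
12 + 1/(2/1) = 12 + 1/2 = 25/2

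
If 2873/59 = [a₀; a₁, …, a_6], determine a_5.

2873 = 48·59 + 41, so a_0 = 48
59 = 1·41 + 18, so a_1 = 1
41 = 2·18 + 5, so a_2 = 2
18 = 3·5 + 3, so a_3 = 3
5 = 1·3 + 2, so a_4 = 1
3 = 1·2 + 1, so a_5 = 1

1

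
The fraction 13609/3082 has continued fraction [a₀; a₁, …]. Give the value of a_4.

Apply division with remainder until the remainder is 0:
⌊13609/3082⌋ = 4, remainder 1281
⌊3082/1281⌋ = 2, remainder 520
⌊1281/520⌋ = 2, remainder 241
⌊520/241⌋ = 2, remainder 38
⌊241/38⌋ = 6, remainder 13

6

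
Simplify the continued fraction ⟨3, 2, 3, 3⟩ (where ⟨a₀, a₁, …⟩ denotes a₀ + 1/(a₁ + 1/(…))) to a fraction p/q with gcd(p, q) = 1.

79/23

Starting at the tail and folding back:
Start with 3.
3 + 1/(3/1) = 3 + 1/3 = 10/3
2 + 1/(10/3) = 2 + 3/10 = 23/10
3 + 1/(23/10) = 3 + 10/23 = 79/23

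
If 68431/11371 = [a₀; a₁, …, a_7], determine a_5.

68431 ÷ 11371 → quotient 6, remainder 205
11371 ÷ 205 → quotient 55, remainder 96
205 ÷ 96 → quotient 2, remainder 13
96 ÷ 13 → quotient 7, remainder 5
13 ÷ 5 → quotient 2, remainder 3
5 ÷ 3 → quotient 1, remainder 2

1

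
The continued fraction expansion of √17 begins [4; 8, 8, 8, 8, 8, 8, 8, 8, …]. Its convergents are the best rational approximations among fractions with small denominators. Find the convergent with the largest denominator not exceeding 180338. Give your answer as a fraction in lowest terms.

List convergents until the denominator exceeds the bound:
a_0 = 4: 4/1  (≤ bound)
a_1 = 8: 33/8  (≤ bound)
a_2 = 8: 268/65  (≤ bound)
a_3 = 8: 2177/528  (≤ bound)
a_4 = 8: 17684/4289  (≤ bound)
a_5 = 8: 143649/34840  (≤ bound)
a_6 = 8: 1166876/283009  (> 180338, stop)

143649/34840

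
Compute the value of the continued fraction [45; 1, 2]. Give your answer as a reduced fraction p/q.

137/3

Start with 2.
1 + 1/(2/1) = 1 + 1/2 = 3/2
45 + 1/(3/2) = 45 + 2/3 = 137/3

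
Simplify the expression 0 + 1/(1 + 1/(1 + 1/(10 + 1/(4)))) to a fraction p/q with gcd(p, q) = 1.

45/86

Start with 4.
10 + 1/(4/1) = 10 + 1/4 = 41/4
1 + 1/(41/4) = 1 + 4/41 = 45/41
1 + 1/(45/41) = 1 + 41/45 = 86/45
0 + 1/(86/45) = 0 + 45/86 = 45/86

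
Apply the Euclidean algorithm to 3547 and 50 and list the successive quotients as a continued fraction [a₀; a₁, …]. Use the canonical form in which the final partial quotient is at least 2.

[70; 1, 15, 1, 2]

Repeatedly divide and take the remainder:
3547 ÷ 50 → quotient 70, remainder 47
50 ÷ 47 → quotient 1, remainder 3
47 ÷ 3 → quotient 15, remainder 2
3 ÷ 2 → quotient 1, remainder 1
2 ÷ 1 → quotient 2, remainder 0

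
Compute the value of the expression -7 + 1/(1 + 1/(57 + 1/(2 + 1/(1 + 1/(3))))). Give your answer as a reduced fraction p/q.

-3863/642

Work from the innermost term outward:
Start with 3.
1 + 1/(3/1) = 1 + 1/3 = 4/3
2 + 1/(4/3) = 2 + 3/4 = 11/4
57 + 1/(11/4) = 57 + 4/11 = 631/11
1 + 1/(631/11) = 1 + 11/631 = 642/631
-7 + 1/(642/631) = -7 + 631/642 = -3863/642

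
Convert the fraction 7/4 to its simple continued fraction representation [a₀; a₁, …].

[1; 1, 3]

7 = 1·4 + 3, so a_0 = 1
4 = 1·3 + 1, so a_1 = 1
3 = 3·1 + 0, so a_2 = 3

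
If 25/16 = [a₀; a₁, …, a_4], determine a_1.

1

⌊25/16⌋ = 1, remainder 9
⌊16/9⌋ = 1, remainder 7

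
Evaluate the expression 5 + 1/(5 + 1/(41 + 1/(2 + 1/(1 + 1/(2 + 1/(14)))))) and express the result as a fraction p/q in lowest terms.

124283/23905

Start with 14.
2 + 1/(14/1) = 2 + 1/14 = 29/14
1 + 1/(29/14) = 1 + 14/29 = 43/29
2 + 1/(43/29) = 2 + 29/43 = 115/43
41 + 1/(115/43) = 41 + 43/115 = 4758/115
5 + 1/(4758/115) = 5 + 115/4758 = 23905/4758
5 + 1/(23905/4758) = 5 + 4758/23905 = 124283/23905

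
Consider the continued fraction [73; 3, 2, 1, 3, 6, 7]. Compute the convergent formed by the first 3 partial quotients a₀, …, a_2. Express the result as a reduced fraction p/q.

a_0 = 73: 73/1
a_1 = 3: 220/3
a_2 = 2: 513/7

513/7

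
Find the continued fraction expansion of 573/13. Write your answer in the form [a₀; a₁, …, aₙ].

⌊573/13⌋ = 44, remainder 1
⌊13/1⌋ = 13, remainder 0

[44; 13]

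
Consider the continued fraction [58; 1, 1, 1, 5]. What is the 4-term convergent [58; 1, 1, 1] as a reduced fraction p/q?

Start with 1.
1 + 1/(1/1) = 1 + 1/1 = 2/1
1 + 1/(2/1) = 1 + 1/2 = 3/2
58 + 1/(3/2) = 58 + 2/3 = 176/3

176/3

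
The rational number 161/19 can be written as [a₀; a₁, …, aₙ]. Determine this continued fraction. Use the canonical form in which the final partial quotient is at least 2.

[8; 2, 9]

161 ÷ 19 → quotient 8, remainder 9
19 ÷ 9 → quotient 2, remainder 1
9 ÷ 1 → quotient 9, remainder 0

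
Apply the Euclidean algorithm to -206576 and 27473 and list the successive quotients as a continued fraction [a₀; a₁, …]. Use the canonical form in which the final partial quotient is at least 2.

-206576 ÷ 27473 → quotient -8, remainder 13208
27473 ÷ 13208 → quotient 2, remainder 1057
13208 ÷ 1057 → quotient 12, remainder 524
1057 ÷ 524 → quotient 2, remainder 9
524 ÷ 9 → quotient 58, remainder 2
9 ÷ 2 → quotient 4, remainder 1
2 ÷ 1 → quotient 2, remainder 0

[-8; 2, 12, 2, 58, 4, 2]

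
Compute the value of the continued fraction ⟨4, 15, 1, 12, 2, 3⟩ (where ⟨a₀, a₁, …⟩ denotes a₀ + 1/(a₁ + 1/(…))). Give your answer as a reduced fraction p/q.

6082/1497

Collapse the nested fraction from the inside out:
Start with 3.
2 + 1/(3/1) = 2 + 1/3 = 7/3
12 + 1/(7/3) = 12 + 3/7 = 87/7
1 + 1/(87/7) = 1 + 7/87 = 94/87
15 + 1/(94/87) = 15 + 87/94 = 1497/94
4 + 1/(1497/94) = 4 + 94/1497 = 6082/1497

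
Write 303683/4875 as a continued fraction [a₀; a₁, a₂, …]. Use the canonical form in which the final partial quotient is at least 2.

Apply division with remainder until the remainder is 0:
303683 ÷ 4875 → quotient 62, remainder 1433
4875 ÷ 1433 → quotient 3, remainder 576
1433 ÷ 576 → quotient 2, remainder 281
576 ÷ 281 → quotient 2, remainder 14
281 ÷ 14 → quotient 20, remainder 1
14 ÷ 1 → quotient 14, remainder 0

[62; 3, 2, 2, 20, 14]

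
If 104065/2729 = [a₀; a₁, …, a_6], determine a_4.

104065 ÷ 2729 → quotient 38, remainder 363
2729 ÷ 363 → quotient 7, remainder 188
363 ÷ 188 → quotient 1, remainder 175
188 ÷ 175 → quotient 1, remainder 13
175 ÷ 13 → quotient 13, remainder 6

13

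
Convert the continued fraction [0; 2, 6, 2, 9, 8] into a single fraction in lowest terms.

Collapse the nested fraction from the inside out:
Start with 8.
9 + 1/(8/1) = 9 + 1/8 = 73/8
2 + 1/(73/8) = 2 + 8/73 = 154/73
6 + 1/(154/73) = 6 + 73/154 = 997/154
2 + 1/(997/154) = 2 + 154/997 = 2148/997
0 + 1/(2148/997) = 0 + 997/2148 = 997/2148

997/2148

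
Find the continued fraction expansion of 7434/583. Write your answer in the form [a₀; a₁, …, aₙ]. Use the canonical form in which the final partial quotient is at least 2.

7434 = 12·583 + 438, so a_0 = 12
583 = 1·438 + 145, so a_1 = 1
438 = 3·145 + 3, so a_2 = 3
145 = 48·3 + 1, so a_3 = 48
3 = 3·1 + 0, so a_4 = 3

[12; 1, 3, 48, 3]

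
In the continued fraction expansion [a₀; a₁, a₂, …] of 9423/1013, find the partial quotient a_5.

1

⌊9423/1013⌋ = 9, remainder 306
⌊1013/306⌋ = 3, remainder 95
⌊306/95⌋ = 3, remainder 21
⌊95/21⌋ = 4, remainder 11
⌊21/11⌋ = 1, remainder 10
⌊11/10⌋ = 1, remainder 1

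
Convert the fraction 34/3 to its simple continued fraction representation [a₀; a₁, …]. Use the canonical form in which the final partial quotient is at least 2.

⌊34/3⌋ = 11, remainder 1
⌊3/1⌋ = 3, remainder 0

[11; 3]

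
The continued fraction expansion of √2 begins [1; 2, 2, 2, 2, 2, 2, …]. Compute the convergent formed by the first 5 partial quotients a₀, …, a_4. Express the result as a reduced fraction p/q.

41/29

Collapse the nested fraction from the inside out:
Start with 2.
2 + 1/(2/1) = 2 + 1/2 = 5/2
2 + 1/(5/2) = 2 + 2/5 = 12/5
2 + 1/(12/5) = 2 + 5/12 = 29/12
1 + 1/(29/12) = 1 + 12/29 = 41/29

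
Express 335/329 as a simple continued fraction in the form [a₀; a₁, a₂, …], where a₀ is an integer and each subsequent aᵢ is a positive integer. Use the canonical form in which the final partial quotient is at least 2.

335 = 1·329 + 6, so a_0 = 1
329 = 54·6 + 5, so a_1 = 54
6 = 1·5 + 1, so a_2 = 1
5 = 5·1 + 0, so a_3 = 5

[1; 54, 1, 5]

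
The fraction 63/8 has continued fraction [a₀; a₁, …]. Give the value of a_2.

7

⌊63/8⌋ = 7, remainder 7
⌊8/7⌋ = 1, remainder 1
⌊7/1⌋ = 7, remainder 0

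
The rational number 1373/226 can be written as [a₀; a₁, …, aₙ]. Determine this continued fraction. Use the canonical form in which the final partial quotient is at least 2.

[6; 13, 3, 2, 2]

Repeatedly divide and take the remainder:
1373 ÷ 226 → quotient 6, remainder 17
226 ÷ 17 → quotient 13, remainder 5
17 ÷ 5 → quotient 3, remainder 2
5 ÷ 2 → quotient 2, remainder 1
2 ÷ 1 → quotient 2, remainder 0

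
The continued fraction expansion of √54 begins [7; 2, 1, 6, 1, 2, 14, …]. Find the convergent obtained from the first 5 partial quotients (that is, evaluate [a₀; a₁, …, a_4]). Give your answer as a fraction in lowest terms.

a_0 = 7: 7/1
a_1 = 2: 15/2
a_2 = 1: 22/3
a_3 = 6: 147/20
a_4 = 1: 169/23

169/23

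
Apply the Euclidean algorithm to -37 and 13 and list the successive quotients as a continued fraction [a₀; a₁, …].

[-3; 6, 2]

⌊-37/13⌋ = -3, remainder 2
⌊13/2⌋ = 6, remainder 1
⌊2/1⌋ = 2, remainder 0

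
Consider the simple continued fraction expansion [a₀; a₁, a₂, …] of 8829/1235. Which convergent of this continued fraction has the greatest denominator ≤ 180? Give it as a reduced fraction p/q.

List convergents until the denominator exceeds the bound:
a_0 = 7: 7/1  (≤ bound)
a_1 = 6: 43/6  (≤ bound)
a_2 = 1: 50/7  (≤ bound)
a_3 = 2: 143/20  (≤ bound)
a_4 = 2: 336/47  (≤ bound)
a_5 = 8: 2831/396  (> 180, stop)

336/47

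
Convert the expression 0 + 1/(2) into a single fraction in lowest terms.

1/2

Build up convergents one term at a time:
a_0 = 0: 0/1
a_1 = 2: 1/2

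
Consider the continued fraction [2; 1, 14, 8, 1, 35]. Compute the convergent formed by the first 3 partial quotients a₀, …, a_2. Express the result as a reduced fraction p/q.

44/15

a_0 = 2: 2/1
a_1 = 1: 3/1
a_2 = 14: 44/15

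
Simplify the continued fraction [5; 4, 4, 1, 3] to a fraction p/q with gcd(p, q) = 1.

419/80

Compute successive convergents:
a_0 = 5: 5/1
a_1 = 4: 21/4
a_2 = 4: 89/17
a_3 = 1: 110/21
a_4 = 3: 419/80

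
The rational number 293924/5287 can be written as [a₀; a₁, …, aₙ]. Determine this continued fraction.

[55; 1, 1, 2, 5, 1, 32, 5]

Repeatedly divide and take the remainder:
⌊293924/5287⌋ = 55, remainder 3139
⌊5287/3139⌋ = 1, remainder 2148
⌊3139/2148⌋ = 1, remainder 991
⌊2148/991⌋ = 2, remainder 166
⌊991/166⌋ = 5, remainder 161
⌊166/161⌋ = 1, remainder 5
⌊161/5⌋ = 32, remainder 1
⌊5/1⌋ = 5, remainder 0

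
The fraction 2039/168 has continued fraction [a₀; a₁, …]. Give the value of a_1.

2039 ÷ 168 → quotient 12, remainder 23
168 ÷ 23 → quotient 7, remainder 7

7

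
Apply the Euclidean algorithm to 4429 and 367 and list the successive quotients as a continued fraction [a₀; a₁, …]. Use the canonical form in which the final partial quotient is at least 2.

⌊4429/367⌋ = 12, remainder 25
⌊367/25⌋ = 14, remainder 17
⌊25/17⌋ = 1, remainder 8
⌊17/8⌋ = 2, remainder 1
⌊8/1⌋ = 8, remainder 0

[12; 14, 1, 2, 8]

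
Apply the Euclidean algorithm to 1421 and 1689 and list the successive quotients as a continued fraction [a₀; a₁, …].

1421 = 0·1689 + 1421, so a_0 = 0
1689 = 1·1421 + 268, so a_1 = 1
1421 = 5·268 + 81, so a_2 = 5
268 = 3·81 + 25, so a_3 = 3
81 = 3·25 + 6, so a_4 = 3
25 = 4·6 + 1, so a_5 = 4
6 = 6·1 + 0, so a_6 = 6

[0; 1, 5, 3, 3, 4, 6]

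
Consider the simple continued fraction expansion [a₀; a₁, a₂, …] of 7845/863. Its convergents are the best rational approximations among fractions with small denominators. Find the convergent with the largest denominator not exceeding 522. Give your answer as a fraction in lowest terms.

3118/343

List convergents until the denominator exceeds the bound:
a_0 = 9: 9/1  (≤ bound)
a_1 = 11: 100/11  (≤ bound)
a_2 = 15: 1509/166  (≤ bound)
a_3 = 1: 1609/177  (≤ bound)
a_4 = 1: 3118/343  (≤ bound)
a_5 = 2: 7845/863  (> 522, stop)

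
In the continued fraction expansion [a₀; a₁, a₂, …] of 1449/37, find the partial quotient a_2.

Apply division with remainder until the remainder is 0:
⌊1449/37⌋ = 39, remainder 6
⌊37/6⌋ = 6, remainder 1
⌊6/1⌋ = 6, remainder 0

6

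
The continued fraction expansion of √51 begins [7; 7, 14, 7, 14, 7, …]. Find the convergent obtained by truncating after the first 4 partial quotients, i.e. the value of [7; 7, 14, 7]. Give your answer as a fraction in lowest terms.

a_0 = 7: 7/1
a_1 = 7: 50/7
a_2 = 14: 707/99
a_3 = 7: 4999/700

4999/700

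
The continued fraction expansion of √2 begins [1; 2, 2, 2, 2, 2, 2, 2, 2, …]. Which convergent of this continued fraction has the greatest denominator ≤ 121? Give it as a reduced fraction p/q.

99/70

List convergents until the denominator exceeds the bound:
a_0 = 1: 1/1  (≤ bound)
a_1 = 2: 3/2  (≤ bound)
a_2 = 2: 7/5  (≤ bound)
a_3 = 2: 17/12  (≤ bound)
a_4 = 2: 41/29  (≤ bound)
a_5 = 2: 99/70  (≤ bound)
a_6 = 2: 239/169  (> 121, stop)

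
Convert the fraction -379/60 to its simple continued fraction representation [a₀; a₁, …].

[-7; 1, 2, 6, 3]

Run the Euclidean algorithm, recording each quotient:
-379 = -7·60 + 41, so a_0 = -7
60 = 1·41 + 19, so a_1 = 1
41 = 2·19 + 3, so a_2 = 2
19 = 6·3 + 1, so a_3 = 6
3 = 3·1 + 0, so a_4 = 3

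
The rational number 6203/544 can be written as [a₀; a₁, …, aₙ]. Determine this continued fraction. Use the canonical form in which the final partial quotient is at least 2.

6203 = 11·544 + 219, so a_0 = 11
544 = 2·219 + 106, so a_1 = 2
219 = 2·106 + 7, so a_2 = 2
106 = 15·7 + 1, so a_3 = 15
7 = 7·1 + 0, so a_4 = 7

[11; 2, 2, 15, 7]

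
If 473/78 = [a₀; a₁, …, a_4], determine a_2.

1

473 ÷ 78 → quotient 6, remainder 5
78 ÷ 5 → quotient 15, remainder 3
5 ÷ 3 → quotient 1, remainder 2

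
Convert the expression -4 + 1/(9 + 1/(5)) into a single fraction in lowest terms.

-179/46

Start with 5.
9 + 1/(5/1) = 9 + 1/5 = 46/5
-4 + 1/(46/5) = -4 + 5/46 = -179/46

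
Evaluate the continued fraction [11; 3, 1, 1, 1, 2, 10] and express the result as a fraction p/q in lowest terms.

3394/301

Build up convergents one term at a time:
a_0 = 11: 11/1
a_1 = 3: 34/3
a_2 = 1: 45/4
a_3 = 1: 79/7
a_4 = 1: 124/11
a_5 = 2: 327/29
a_6 = 10: 3394/301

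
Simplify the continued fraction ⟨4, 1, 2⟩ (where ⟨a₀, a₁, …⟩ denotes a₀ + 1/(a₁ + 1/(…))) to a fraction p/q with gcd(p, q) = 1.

14/3

Start with 2.
1 + 1/(2/1) = 1 + 1/2 = 3/2
4 + 1/(3/2) = 4 + 2/3 = 14/3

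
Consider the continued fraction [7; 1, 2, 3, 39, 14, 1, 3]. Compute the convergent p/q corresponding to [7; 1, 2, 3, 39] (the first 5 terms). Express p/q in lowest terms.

a_0 = 7: 7/1
a_1 = 1: 8/1
a_2 = 2: 23/3
a_3 = 3: 77/10
a_4 = 39: 3026/393

3026/393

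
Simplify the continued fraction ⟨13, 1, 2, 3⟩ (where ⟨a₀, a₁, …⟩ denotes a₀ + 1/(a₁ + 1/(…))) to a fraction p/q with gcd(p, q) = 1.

137/10

Start with 3.
2 + 1/(3/1) = 2 + 1/3 = 7/3
1 + 1/(7/3) = 1 + 3/7 = 10/7
13 + 1/(10/7) = 13 + 7/10 = 137/10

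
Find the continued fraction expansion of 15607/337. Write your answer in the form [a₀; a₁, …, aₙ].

Repeatedly divide and take the remainder:
⌊15607/337⌋ = 46, remainder 105
⌊337/105⌋ = 3, remainder 22
⌊105/22⌋ = 4, remainder 17
⌊22/17⌋ = 1, remainder 5
⌊17/5⌋ = 3, remainder 2
⌊5/2⌋ = 2, remainder 1
⌊2/1⌋ = 2, remainder 0

[46; 3, 4, 1, 3, 2, 2]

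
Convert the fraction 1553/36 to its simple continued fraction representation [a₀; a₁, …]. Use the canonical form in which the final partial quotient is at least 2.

[43; 7, 5]

Repeatedly divide and take the remainder:
⌊1553/36⌋ = 43, remainder 5
⌊36/5⌋ = 7, remainder 1
⌊5/1⌋ = 5, remainder 0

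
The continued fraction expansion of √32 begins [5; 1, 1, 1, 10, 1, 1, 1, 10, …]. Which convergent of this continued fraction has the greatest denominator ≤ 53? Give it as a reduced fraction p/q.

a_0 = 5: 5/1  (≤ bound)
a_1 = 1: 6/1  (≤ bound)
a_2 = 1: 11/2  (≤ bound)
a_3 = 1: 17/3  (≤ bound)
a_4 = 10: 181/32  (≤ bound)
a_5 = 1: 198/35  (≤ bound)
a_6 = 1: 379/67  (> 53, stop)

198/35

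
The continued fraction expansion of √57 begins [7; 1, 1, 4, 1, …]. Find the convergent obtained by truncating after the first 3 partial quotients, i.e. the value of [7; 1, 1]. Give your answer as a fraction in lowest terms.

a_0 = 7: 7/1
a_1 = 1: 8/1
a_2 = 1: 15/2

15/2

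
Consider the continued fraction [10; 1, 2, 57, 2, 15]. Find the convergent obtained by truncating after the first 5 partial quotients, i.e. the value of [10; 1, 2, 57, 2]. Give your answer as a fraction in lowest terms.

3702/347

Use the convergent recurrence hₖ = aₖ·hₖ₋₁ + hₖ₋₂ (and likewise for the denominators kₖ):
a_0 = 10: 10/1
a_1 = 1: 11/1
a_2 = 2: 32/3
a_3 = 57: 1835/172
a_4 = 2: 3702/347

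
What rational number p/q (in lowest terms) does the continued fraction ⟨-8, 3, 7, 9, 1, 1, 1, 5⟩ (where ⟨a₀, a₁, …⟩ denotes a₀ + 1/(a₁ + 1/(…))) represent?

Use the convergent recurrence hₖ = aₖ·hₖ₋₁ + hₖ₋₂ (and likewise for the denominators kₖ):
a_0 = -8: -8/1
a_1 = 3: -23/3
a_2 = 7: -169/22
a_3 = 9: -1544/201
a_4 = 1: -1713/223
a_5 = 1: -3257/424
a_6 = 1: -4970/647
a_7 = 5: -28107/3659

-28107/3659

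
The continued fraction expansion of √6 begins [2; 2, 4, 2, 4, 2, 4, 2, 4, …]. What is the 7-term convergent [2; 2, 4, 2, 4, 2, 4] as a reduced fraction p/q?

Build up convergents one term at a time:
a_0 = 2: 2/1
a_1 = 2: 5/2
a_2 = 4: 22/9
a_3 = 2: 49/20
a_4 = 4: 218/89
a_5 = 2: 485/198
a_6 = 4: 2158/881

2158/881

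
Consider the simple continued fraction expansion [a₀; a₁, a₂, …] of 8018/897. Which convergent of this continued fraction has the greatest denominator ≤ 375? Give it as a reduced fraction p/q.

1895/212

List convergents until the denominator exceeds the bound:
a_0 = 8: 8/1  (≤ bound)
a_1 = 1: 9/1  (≤ bound)
a_2 = 15: 143/16  (≤ bound)
a_3 = 3: 438/49  (≤ bound)
a_4 = 4: 1895/212  (≤ bound)
a_5 = 4: 8018/897  (> 375, stop)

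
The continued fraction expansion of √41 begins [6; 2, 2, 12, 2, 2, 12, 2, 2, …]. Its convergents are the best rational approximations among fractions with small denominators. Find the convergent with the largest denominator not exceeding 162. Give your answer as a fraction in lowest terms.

List convergents until the denominator exceeds the bound:
a_0 = 6: 6/1  (≤ bound)
a_1 = 2: 13/2  (≤ bound)
a_2 = 2: 32/5  (≤ bound)
a_3 = 12: 397/62  (≤ bound)
a_4 = 2: 826/129  (≤ bound)
a_5 = 2: 2049/320  (> 162, stop)

826/129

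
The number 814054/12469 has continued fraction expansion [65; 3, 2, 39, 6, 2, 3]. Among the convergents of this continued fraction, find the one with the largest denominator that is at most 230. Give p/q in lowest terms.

457/7

List convergents until the denominator exceeds the bound:
a_0 = 65: 65/1  (≤ bound)
a_1 = 3: 196/3  (≤ bound)
a_2 = 2: 457/7  (≤ bound)
a_3 = 39: 18019/276  (> 230, stop)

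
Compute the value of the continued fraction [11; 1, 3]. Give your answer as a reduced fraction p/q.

Use the convergent recurrence hₖ = aₖ·hₖ₋₁ + hₖ₋₂ (and likewise for the denominators kₖ):
a_0 = 11: 11/1
a_1 = 1: 12/1
a_2 = 3: 47/4

47/4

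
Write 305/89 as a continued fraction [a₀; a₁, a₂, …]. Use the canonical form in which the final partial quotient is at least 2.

Apply division with remainder until the remainder is 0:
305 = 3·89 + 38, so a_0 = 3
89 = 2·38 + 13, so a_1 = 2
38 = 2·13 + 12, so a_2 = 2
13 = 1·12 + 1, so a_3 = 1
12 = 12·1 + 0, so a_4 = 12

[3; 2, 2, 1, 12]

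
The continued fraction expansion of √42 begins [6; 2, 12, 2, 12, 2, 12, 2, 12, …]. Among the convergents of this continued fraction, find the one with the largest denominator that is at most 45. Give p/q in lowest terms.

162/25

a_0 = 6: 6/1  (≤ bound)
a_1 = 2: 13/2  (≤ bound)
a_2 = 12: 162/25  (≤ bound)
a_3 = 2: 337/52  (> 45, stop)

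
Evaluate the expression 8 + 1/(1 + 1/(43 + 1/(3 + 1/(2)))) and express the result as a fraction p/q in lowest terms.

2783/310

Starting at the tail and folding back:
Start with 2.
3 + 1/(2/1) = 3 + 1/2 = 7/2
43 + 1/(7/2) = 43 + 2/7 = 303/7
1 + 1/(303/7) = 1 + 7/303 = 310/303
8 + 1/(310/303) = 8 + 303/310 = 2783/310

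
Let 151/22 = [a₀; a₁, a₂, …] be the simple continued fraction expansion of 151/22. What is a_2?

⌊151/22⌋ = 6, remainder 19
⌊22/19⌋ = 1, remainder 3
⌊19/3⌋ = 6, remainder 1

6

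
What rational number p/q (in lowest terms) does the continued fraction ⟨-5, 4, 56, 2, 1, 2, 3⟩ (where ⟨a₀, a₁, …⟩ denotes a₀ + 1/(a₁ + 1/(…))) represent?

-29053/6115

Start with 3.
2 + 1/(3/1) = 2 + 1/3 = 7/3
1 + 1/(7/3) = 1 + 3/7 = 10/7
2 + 1/(10/7) = 2 + 7/10 = 27/10
56 + 1/(27/10) = 56 + 10/27 = 1522/27
4 + 1/(1522/27) = 4 + 27/1522 = 6115/1522
-5 + 1/(6115/1522) = -5 + 1522/6115 = -29053/6115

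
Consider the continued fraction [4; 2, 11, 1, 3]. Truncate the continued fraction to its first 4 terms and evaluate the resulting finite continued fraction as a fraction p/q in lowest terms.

a_0 = 4: 4/1
a_1 = 2: 9/2
a_2 = 11: 103/23
a_3 = 1: 112/25

112/25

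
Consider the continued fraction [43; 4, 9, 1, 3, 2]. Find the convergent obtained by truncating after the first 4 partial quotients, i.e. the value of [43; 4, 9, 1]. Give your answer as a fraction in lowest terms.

a_0 = 43: 43/1
a_1 = 4: 173/4
a_2 = 9: 1600/37
a_3 = 1: 1773/41

1773/41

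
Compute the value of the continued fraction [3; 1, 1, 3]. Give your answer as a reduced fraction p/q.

Collapse the nested fraction from the inside out:
Start with 3.
1 + 1/(3/1) = 1 + 1/3 = 4/3
1 + 1/(4/3) = 1 + 3/4 = 7/4
3 + 1/(7/4) = 3 + 4/7 = 25/7

25/7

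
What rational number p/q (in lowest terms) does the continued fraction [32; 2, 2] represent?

162/5

a_0 = 32: 32/1
a_1 = 2: 65/2
a_2 = 2: 162/5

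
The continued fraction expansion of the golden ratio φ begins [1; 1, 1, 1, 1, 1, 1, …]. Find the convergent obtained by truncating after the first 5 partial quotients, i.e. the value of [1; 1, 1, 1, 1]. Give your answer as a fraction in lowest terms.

8/5

Starting at the tail and folding back:
Start with 1.
1 + 1/(1/1) = 1 + 1/1 = 2/1
1 + 1/(2/1) = 1 + 1/2 = 3/2
1 + 1/(3/2) = 1 + 2/3 = 5/3
1 + 1/(5/3) = 1 + 3/5 = 8/5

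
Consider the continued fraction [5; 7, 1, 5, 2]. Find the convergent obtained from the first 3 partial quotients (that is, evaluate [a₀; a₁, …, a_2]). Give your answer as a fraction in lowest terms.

41/8

Work from the innermost term outward:
Start with 1.
7 + 1/(1/1) = 7 + 1/1 = 8/1
5 + 1/(8/1) = 5 + 1/8 = 41/8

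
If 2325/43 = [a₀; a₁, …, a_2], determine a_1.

2325 = 54·43 + 3, so a_0 = 54
43 = 14·3 + 1, so a_1 = 14

14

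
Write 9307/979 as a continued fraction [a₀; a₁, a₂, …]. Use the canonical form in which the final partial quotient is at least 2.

[9; 1, 1, 37, 6, 2]

Repeatedly divide and take the remainder:
⌊9307/979⌋ = 9, remainder 496
⌊979/496⌋ = 1, remainder 483
⌊496/483⌋ = 1, remainder 13
⌊483/13⌋ = 37, remainder 2
⌊13/2⌋ = 6, remainder 1
⌊2/1⌋ = 2, remainder 0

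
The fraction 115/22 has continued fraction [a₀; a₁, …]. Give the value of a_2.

2

115 = 5·22 + 5, so a_0 = 5
22 = 4·5 + 2, so a_1 = 4
5 = 2·2 + 1, so a_2 = 2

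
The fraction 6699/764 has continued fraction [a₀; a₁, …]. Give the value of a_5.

4

6699 ÷ 764 → quotient 8, remainder 587
764 ÷ 587 → quotient 1, remainder 177
587 ÷ 177 → quotient 3, remainder 56
177 ÷ 56 → quotient 3, remainder 9
56 ÷ 9 → quotient 6, remainder 2
9 ÷ 2 → quotient 4, remainder 1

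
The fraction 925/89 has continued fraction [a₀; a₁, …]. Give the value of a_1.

⌊925/89⌋ = 10, remainder 35
⌊89/35⌋ = 2, remainder 19

2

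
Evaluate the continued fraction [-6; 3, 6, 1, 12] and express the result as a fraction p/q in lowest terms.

Start with 12.
1 + 1/(12/1) = 1 + 1/12 = 13/12
6 + 1/(13/12) = 6 + 12/13 = 90/13
3 + 1/(90/13) = 3 + 13/90 = 283/90
-6 + 1/(283/90) = -6 + 90/283 = -1608/283

-1608/283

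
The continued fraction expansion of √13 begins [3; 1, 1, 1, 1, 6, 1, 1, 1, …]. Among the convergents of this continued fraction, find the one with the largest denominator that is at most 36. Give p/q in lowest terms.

a_0 = 3: 3/1  (≤ bound)
a_1 = 1: 4/1  (≤ bound)
a_2 = 1: 7/2  (≤ bound)
a_3 = 1: 11/3  (≤ bound)
a_4 = 1: 18/5  (≤ bound)
a_5 = 6: 119/33  (≤ bound)
a_6 = 1: 137/38  (> 36, stop)

119/33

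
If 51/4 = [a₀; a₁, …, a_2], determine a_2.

51 = 12·4 + 3, so a_0 = 12
4 = 1·3 + 1, so a_1 = 1
3 = 3·1 + 0, so a_2 = 3

3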